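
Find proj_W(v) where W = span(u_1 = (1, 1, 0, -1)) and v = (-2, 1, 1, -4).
proj_W(v) = (1, 1, 0, -1)

Set up U = [u_1 | ... | u_1] ∈ R^(4×1). The projector onto W = col(U) is P = U (U^T U)^(-1) U^T.
Compute U^T U =
  [3],
and U^T v = (3).
Solve U^T U · c = U^T v for the coefficients: c = (1). The projection is proj_W(v) = U c.
Check: (v - proj_W(v)) · u_1 = 0  (should be 0).
Result: proj_W(v) = (1, 1, 0, -1).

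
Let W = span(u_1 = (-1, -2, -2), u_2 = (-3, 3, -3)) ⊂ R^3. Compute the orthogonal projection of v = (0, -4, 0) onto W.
proj_W(v) = (8/13, -50/13, -6/13)

Set up U = [u_1 | ... | u_2] ∈ R^(3×2). The projector onto W = col(U) is P = U (U^T U)^(-1) U^T.
Compute U^T U =
  [9, 3]
  [3, 27],
and U^T v = (8, -12).
Solve U^T U · c = U^T v for the coefficients: c = (14/13, -22/39). The projection is proj_W(v) = U c.
Check: (v - proj_W(v)) · u_1 = 0  (should be 0).
Check: (v - proj_W(v)) · u_2 = 0  (should be 0).
Result: proj_W(v) = (8/13, -50/13, -6/13).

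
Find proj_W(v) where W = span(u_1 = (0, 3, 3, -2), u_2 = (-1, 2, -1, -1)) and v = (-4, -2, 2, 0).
proj_W(v) = (44/129, -58/129, 74/129, 8/43)

Set up U = [u_1 | ... | u_2] ∈ R^(4×2). The projector onto W = col(U) is P = U (U^T U)^(-1) U^T.
Compute U^T U =
  [22, 5]
  [5, 7],
and U^T v = (0, -2).
Solve U^T U · c = U^T v for the coefficients: c = (10/129, -44/129). The projection is proj_W(v) = U c.
Check: (v - proj_W(v)) · u_1 = 0  (should be 0).
Check: (v - proj_W(v)) · u_2 = 0  (should be 0).
Result: proj_W(v) = (44/129, -58/129, 74/129, 8/43).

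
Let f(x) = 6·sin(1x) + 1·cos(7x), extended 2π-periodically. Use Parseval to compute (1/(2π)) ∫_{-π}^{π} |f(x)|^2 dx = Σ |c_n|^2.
Σ |c_n|^2 = 37/2

Expand |f|^2 and use orthogonality of {sin(nx), cos(mx)} on [-π, π]:
  ∫_{-π}^{π} sin(nx)^2 dx = π, ∫ cos(mx)^2 dx = π, and cross terms integrate to 0.
So ∫_{-π}^{π} f(x)^2 dx = 6^2 · π + 1^2 · π = (36 + 1)π.
Divide by 2π: (36 + 1)/2 = 37/2.
By Parseval, this equals Σ |c_n|^2.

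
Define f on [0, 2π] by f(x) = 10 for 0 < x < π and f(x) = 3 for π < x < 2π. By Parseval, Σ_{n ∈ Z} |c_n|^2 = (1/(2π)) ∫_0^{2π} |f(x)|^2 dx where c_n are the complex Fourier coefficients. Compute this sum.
Σ |c_n|^2 = 109/2

Parseval equates the L^2 energy of f (normalised by 1/(2π)) with the ℓ^2 sum of its Fourier coefficients: (1/(2π)) ∫_0^{2π} |f|^2 = Σ |c_n|^2.
Compute the left side: (1/(2π)) [∫_0^π 10^2 dx + ∫_π^{2π} 3^2 dx] = (1/(2π)) · (100π + 9π) = (100 + 9)/2 = 109/2.
So Σ_{n ∈ Z} |c_n|^2 = 109/2.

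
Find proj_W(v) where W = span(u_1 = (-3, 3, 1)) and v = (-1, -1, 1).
proj_W(v) = (-3/19, 3/19, 1/19)

Set up U = [u_1 | ... | u_1] ∈ R^(3×1). The projector onto W = col(U) is P = U (U^T U)^(-1) U^T.
Compute U^T U =
  [19],
and U^T v = (1).
Solve U^T U · c = U^T v for the coefficients: c = (1/19). The projection is proj_W(v) = U c.
Check: (v - proj_W(v)) · u_1 = 0  (should be 0).
Result: proj_W(v) = (-3/19, 3/19, 1/19).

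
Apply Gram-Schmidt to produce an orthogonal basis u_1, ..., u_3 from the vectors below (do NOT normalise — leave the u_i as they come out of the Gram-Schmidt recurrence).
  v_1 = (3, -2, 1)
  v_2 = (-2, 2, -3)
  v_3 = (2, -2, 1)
Orthogonal basis:
  u_1 = (3, -2, 1)
  u_2 = (11/14, 1/7, -29/14)
  u_3 = (-16/69, -28/69, -8/69)

Apply the Gram-Schmidt recurrence
  u_1 = v_1
  u_i = v_i − Σ_{j<i} ((v_i · u_j) / (u_j · u_j)) · u_j.

Step by step this gives:
  u_1 = (3, -2, 1)
  u_2 = (11/14, 1/7, -29/14)
  u_3 = (-16/69, -28/69, -8/69)

Orthogonality check:
  u_2 · u_1 = 0 (should be 0)
  u_3 · u_1 = 0 (should be 0)
  u_3 · u_2 = 0 (should be 0)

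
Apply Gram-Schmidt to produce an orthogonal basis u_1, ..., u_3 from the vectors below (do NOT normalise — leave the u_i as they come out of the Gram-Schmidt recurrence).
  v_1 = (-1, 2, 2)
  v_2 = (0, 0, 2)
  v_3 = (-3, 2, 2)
Orthogonal basis:
  u_1 = (-1, 2, 2)
  u_2 = (4/9, -8/9, 10/9)
  u_3 = (-8/5, -4/5, 0)

Apply the Gram-Schmidt recurrence
  u_1 = v_1
  u_i = v_i − Σ_{j<i} ((v_i · u_j) / (u_j · u_j)) · u_j.

Step by step this gives:
  u_1 = (-1, 2, 2)
  u_2 = (4/9, -8/9, 10/9)
  u_3 = (-8/5, -4/5, 0)

Orthogonality check:
  u_2 · u_1 = 0 (should be 0)
  u_3 · u_1 = 0 (should be 0)
  u_3 · u_2 = 0 (should be 0)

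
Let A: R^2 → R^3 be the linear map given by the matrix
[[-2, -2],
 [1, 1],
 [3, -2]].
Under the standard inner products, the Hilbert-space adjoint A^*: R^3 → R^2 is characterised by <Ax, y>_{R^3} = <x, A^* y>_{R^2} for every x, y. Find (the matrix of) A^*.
A^* = A^T =
[[-2, 1, 3],
 [-2, 1, -2]]

For real matrices with standard dot products, the defining identity <Ax, y> = <x, A^* y> gives (Ax)^T y = x^T (A^*) y, i.e. x^T A^T y = x^T (A^*) y. Since this holds for all x, y, we must have A^* = A^T. Therefore
A^* =
[[-2, 1, 3],
 [-2, 1, -2]].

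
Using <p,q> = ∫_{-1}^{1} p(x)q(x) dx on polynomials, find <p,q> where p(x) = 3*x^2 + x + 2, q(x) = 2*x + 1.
<p,q> = 22/3

Expand the product: p(x)·q(x) = 6*x^3 + 5*x^2 + 5*x + 2.
∫_{-1}^{1} of each monomial x^k gives [2/(k+1) if k even, 0 if k odd]. Integrating term-by-term (or equivalently evaluating the antiderivative F(x) = 3*x^4/2 + 5*x^3/3 + 5*x^2/2 + 2*x at the endpoints):
  F(1) − F(−1) = 23/3 − (1/3) = 22/3.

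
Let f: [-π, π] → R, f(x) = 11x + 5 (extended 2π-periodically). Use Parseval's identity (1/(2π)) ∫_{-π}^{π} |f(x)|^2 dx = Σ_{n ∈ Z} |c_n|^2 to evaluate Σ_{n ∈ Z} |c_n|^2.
Σ |c_n|^2 = 121π^2/3 + 25

Expand and integrate term by term over [-π, π]:
  ∫ (11x)^2 dx = 121·(2π^3/3); ∫ 2·11·(5)·x dx = 0 (odd integrand); ∫ 5^2 dx = 25·2π.
So (1/(2π)) ∫_{-π}^{π} (11x + 5)^2 dx = 121π^2/3 + 25 = 121π^2/3 + 25.
Parseval ⇒ Σ |c_n|^2 = 121π^2/3 + 25.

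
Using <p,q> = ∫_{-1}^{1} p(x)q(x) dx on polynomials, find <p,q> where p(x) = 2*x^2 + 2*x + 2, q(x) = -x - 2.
<p,q> = -12

Expand the product: p(x)·q(x) = -2*x^3 - 6*x^2 - 6*x - 4.
∫_{-1}^{1} of each monomial x^k gives [2/(k+1) if k even, 0 if k odd]. Integrating term-by-term (or equivalently evaluating the antiderivative F(x) = -x^4/2 - 2*x^3 - 3*x^2 - 4*x at the endpoints):
  F(1) − F(−1) = -19/2 − (5/2) = -12.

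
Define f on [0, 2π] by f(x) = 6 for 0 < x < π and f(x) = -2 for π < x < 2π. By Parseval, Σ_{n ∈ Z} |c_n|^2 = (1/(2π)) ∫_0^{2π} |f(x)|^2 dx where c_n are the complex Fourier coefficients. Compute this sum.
Σ |c_n|^2 = 20

Parseval equates the L^2 energy of f (normalised by 1/(2π)) with the ℓ^2 sum of its Fourier coefficients: (1/(2π)) ∫_0^{2π} |f|^2 = Σ |c_n|^2.
Compute the left side: (1/(2π)) [∫_0^π 6^2 dx + ∫_π^{2π} (-2)^2 dx] = (1/(2π)) · (36π + 4π) = (36 + 4)/2 = 20.
So Σ_{n ∈ Z} |c_n|^2 = 20.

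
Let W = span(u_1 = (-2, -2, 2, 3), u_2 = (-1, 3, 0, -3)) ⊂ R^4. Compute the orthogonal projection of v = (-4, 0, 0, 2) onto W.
proj_W(v) = (-62/23, -6/23, 48/23, 30/23)

Set up U = [u_1 | ... | u_2] ∈ R^(4×2). The projector onto W = col(U) is P = U (U^T U)^(-1) U^T.
Compute U^T U =
  [21, -13]
  [-13, 19],
and U^T v = (14, -2).
Solve U^T U · c = U^T v for the coefficients: c = (24/23, 14/23). The projection is proj_W(v) = U c.
Check: (v - proj_W(v)) · u_1 = 0  (should be 0).
Check: (v - proj_W(v)) · u_2 = 0  (should be 0).
Result: proj_W(v) = (-62/23, -6/23, 48/23, 30/23).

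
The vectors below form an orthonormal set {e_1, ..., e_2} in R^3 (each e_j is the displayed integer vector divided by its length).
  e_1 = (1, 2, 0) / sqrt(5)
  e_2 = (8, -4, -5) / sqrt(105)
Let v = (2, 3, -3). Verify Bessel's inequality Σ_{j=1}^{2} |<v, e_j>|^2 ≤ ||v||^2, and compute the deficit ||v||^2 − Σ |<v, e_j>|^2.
Σ |<v, e_j>|^2 = 341/21; ||v||^2 = 22; deficit = 121/21

Write each e_j = u_j / sqrt(<u_j, u_j>) where u_j is the displayed integer vector. Then <v, e_j> = <v, u_j> / sqrt(<u_j, u_j>), so |<v, e_j>|^2 = <v, u_j>^2 / <u_j, u_j>.
Coefficients: <v, e_1> = 8/sqrt(5), <v, e_2> = 19/sqrt(105).
Square and sum: Σ |<v, e_j>|^2 = 341/21.
Compute ||v||^2 = v·v = 22.
Deficit = 22 − 341/21 = 121/21 ≥ 0, confirming Bessel's inequality. (The deficit equals ||v − Σ <v,e_j> e_j||^2, the squared distance from v to span{e_j}.)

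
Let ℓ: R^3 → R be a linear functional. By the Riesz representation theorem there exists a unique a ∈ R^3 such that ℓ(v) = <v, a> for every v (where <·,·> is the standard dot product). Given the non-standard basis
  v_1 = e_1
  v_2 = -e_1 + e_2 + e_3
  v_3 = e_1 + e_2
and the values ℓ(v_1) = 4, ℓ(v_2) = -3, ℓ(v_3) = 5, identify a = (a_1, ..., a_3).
a = (4, 1, 0)

Write a = (a_1, ..., a_3) in the standard basis. For each basis vector v_i, ℓ(v_i) = <v_i, a> is a linear equation in the a_j's. Collect the n equations into a matrix system V a = ℓ, where row i of V is v_i (expressed in the standard basis). Since V is invertible (lower-triangular with 1s on the diagonal, up to permutation), solve by back-substitution:
  V =
[[1, 0, 0],
 [-1, 1, 1],
 [1, 1, 0]]
  V a = (4, -3, 5)
Solving gives a = (4, 1, 0).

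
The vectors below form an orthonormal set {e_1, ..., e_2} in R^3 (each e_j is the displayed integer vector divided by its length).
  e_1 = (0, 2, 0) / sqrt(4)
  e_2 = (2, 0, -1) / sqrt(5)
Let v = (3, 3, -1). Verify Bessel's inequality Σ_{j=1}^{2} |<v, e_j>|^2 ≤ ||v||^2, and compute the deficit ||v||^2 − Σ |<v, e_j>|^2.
Σ |<v, e_j>|^2 = 94/5; ||v||^2 = 19; deficit = 1/5

Write each e_j = u_j / sqrt(<u_j, u_j>) where u_j is the displayed integer vector. Then <v, e_j> = <v, u_j> / sqrt(<u_j, u_j>), so |<v, e_j>|^2 = <v, u_j>^2 / <u_j, u_j>.
Coefficients: <v, e_1> = 6/sqrt(4), <v, e_2> = 7/sqrt(5).
Square and sum: Σ |<v, e_j>|^2 = 94/5.
Compute ||v||^2 = v·v = 19.
Deficit = 19 − 94/5 = 1/5 ≥ 0, confirming Bessel's inequality. (The deficit equals ||v − Σ <v,e_j> e_j||^2, the squared distance from v to span{e_j}.)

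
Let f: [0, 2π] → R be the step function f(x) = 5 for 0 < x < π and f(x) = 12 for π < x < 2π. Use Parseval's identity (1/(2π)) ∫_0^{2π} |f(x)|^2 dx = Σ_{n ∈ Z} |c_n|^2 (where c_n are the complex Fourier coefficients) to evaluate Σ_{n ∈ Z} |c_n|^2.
Σ |c_n|^2 = 169/2

Parseval equates the L^2 energy of f (normalised by 1/(2π)) with the ℓ^2 sum of its Fourier coefficients: (1/(2π)) ∫_0^{2π} |f|^2 = Σ |c_n|^2.
Compute the left side: (1/(2π)) [∫_0^π 5^2 dx + ∫_π^{2π} 12^2 dx] = (1/(2π)) · (25π + 144π) = (25 + 144)/2 = 169/2.
So Σ_{n ∈ Z} |c_n|^2 = 169/2.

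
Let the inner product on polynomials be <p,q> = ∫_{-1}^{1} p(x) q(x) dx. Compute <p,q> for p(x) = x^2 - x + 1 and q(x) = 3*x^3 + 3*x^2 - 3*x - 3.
<p,q> = -4

Expand the product: p(x)·q(x) = 3*x^5 - 3*x^3 + 3*x^2 - 3.
∫_{-1}^{1} of each monomial x^k gives [2/(k+1) if k even, 0 if k odd]. Integrating term-by-term (or equivalently evaluating the antiderivative F(x) = x^6/2 - 3*x^4/4 + x^3 - 3*x at the endpoints):
  F(1) − F(−1) = -9/4 − (7/4) = -4.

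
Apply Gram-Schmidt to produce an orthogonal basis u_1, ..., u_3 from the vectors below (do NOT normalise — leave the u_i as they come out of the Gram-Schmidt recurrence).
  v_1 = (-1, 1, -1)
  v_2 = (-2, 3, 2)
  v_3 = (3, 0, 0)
Orthogonal basis:
  u_1 = (-1, 1, -1)
  u_2 = (-1, 2, 3)
  u_3 = (25/14, 10/7, -5/14)

Apply the Gram-Schmidt recurrence
  u_1 = v_1
  u_i = v_i − Σ_{j<i} ((v_i · u_j) / (u_j · u_j)) · u_j.

Step by step this gives:
  u_1 = (-1, 1, -1)
  u_2 = (-1, 2, 3)
  u_3 = (25/14, 10/7, -5/14)

Orthogonality check:
  u_2 · u_1 = 0 (should be 0)
  u_3 · u_1 = 0 (should be 0)
  u_3 · u_2 = 0 (should be 0)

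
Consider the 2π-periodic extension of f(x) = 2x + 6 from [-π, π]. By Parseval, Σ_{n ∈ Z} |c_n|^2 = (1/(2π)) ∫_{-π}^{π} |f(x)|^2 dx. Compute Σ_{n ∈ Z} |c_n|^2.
Σ |c_n|^2 = 4π^2/3 + 36

Expand and integrate term by term over [-π, π]:
  ∫ (2x)^2 dx = 4·(2π^3/3); ∫ 2·2·(6)·x dx = 0 (odd integrand); ∫ 6^2 dx = 36·2π.
So (1/(2π)) ∫_{-π}^{π} (2x + 6)^2 dx = 4π^2/3 + 36 = 4π^2/3 + 36.
Parseval ⇒ Σ |c_n|^2 = 4π^2/3 + 36.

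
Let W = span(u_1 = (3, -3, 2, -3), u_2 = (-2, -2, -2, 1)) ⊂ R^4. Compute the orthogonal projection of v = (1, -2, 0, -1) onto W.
proj_W(v) = (259/354, -719/354, 16/59, -187/177)

Set up U = [u_1 | ... | u_2] ∈ R^(4×2). The projector onto W = col(U) is P = U (U^T U)^(-1) U^T.
Compute U^T U =
  [31, -7]
  [-7, 13],
and U^T v = (12, 1).
Solve U^T U · c = U^T v for the coefficients: c = (163/354, 115/354). The projection is proj_W(v) = U c.
Check: (v - proj_W(v)) · u_1 = 0  (should be 0).
Check: (v - proj_W(v)) · u_2 = 0  (should be 0).
Result: proj_W(v) = (259/354, -719/354, 16/59, -187/177).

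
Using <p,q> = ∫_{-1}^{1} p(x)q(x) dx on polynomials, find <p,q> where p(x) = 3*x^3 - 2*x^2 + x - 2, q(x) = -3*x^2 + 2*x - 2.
<p,q> = 104/5

Expand the product: p(x)·q(x) = -9*x^5 + 12*x^4 - 13*x^3 + 12*x^2 - 6*x + 4.
∫_{-1}^{1} of each monomial x^k gives [2/(k+1) if k even, 0 if k odd]. Integrating term-by-term (or equivalently evaluating the antiderivative F(x) = -3*x^6/2 + 12*x^5/5 - 13*x^4/4 + 4*x^3 - 3*x^2 + 4*x at the endpoints):
  F(1) − F(−1) = 53/20 − (-363/20) = 104/5.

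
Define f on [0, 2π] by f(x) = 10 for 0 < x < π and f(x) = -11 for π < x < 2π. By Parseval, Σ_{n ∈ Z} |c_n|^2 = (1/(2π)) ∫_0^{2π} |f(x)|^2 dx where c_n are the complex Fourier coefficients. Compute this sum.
Σ |c_n|^2 = 221/2

Parseval equates the L^2 energy of f (normalised by 1/(2π)) with the ℓ^2 sum of its Fourier coefficients: (1/(2π)) ∫_0^{2π} |f|^2 = Σ |c_n|^2.
Compute the left side: (1/(2π)) [∫_0^π 10^2 dx + ∫_π^{2π} (-11)^2 dx] = (1/(2π)) · (100π + 121π) = (100 + 121)/2 = 221/2.
So Σ_{n ∈ Z} |c_n|^2 = 221/2.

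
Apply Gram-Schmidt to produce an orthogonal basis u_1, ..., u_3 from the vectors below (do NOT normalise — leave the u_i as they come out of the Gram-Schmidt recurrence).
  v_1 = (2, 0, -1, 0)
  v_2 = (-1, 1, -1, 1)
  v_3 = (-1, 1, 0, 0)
Orthogonal basis:
  u_1 = (2, 0, -1, 0)
  u_2 = (-3/5, 1, -6/5, 1)
  u_3 = (1/19, 11/19, 2/19, -8/19)

Apply the Gram-Schmidt recurrence
  u_1 = v_1
  u_i = v_i − Σ_{j<i} ((v_i · u_j) / (u_j · u_j)) · u_j.

Step by step this gives:
  u_1 = (2, 0, -1, 0)
  u_2 = (-3/5, 1, -6/5, 1)
  u_3 = (1/19, 11/19, 2/19, -8/19)

Orthogonality check:
  u_2 · u_1 = 0 (should be 0)
  u_3 · u_1 = 0 (should be 0)
  u_3 · u_2 = 0 (should be 0)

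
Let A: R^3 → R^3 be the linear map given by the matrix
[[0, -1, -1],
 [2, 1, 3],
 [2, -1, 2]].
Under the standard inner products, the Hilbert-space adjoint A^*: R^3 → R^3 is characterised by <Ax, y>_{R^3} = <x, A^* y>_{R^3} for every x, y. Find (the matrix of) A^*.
A^* = A^T =
[[0, 2, 2],
 [-1, 1, -1],
 [-1, 3, 2]]

For real matrices with standard dot products, the defining identity <Ax, y> = <x, A^* y> gives (Ax)^T y = x^T (A^*) y, i.e. x^T A^T y = x^T (A^*) y. Since this holds for all x, y, we must have A^* = A^T. Therefore
A^* =
[[0, 2, 2],
 [-1, 1, -1],
 [-1, 3, 2]].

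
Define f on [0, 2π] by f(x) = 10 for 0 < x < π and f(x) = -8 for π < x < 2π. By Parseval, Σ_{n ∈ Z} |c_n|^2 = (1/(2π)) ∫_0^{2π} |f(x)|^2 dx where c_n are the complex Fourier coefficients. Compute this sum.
Σ |c_n|^2 = 82

Parseval equates the L^2 energy of f (normalised by 1/(2π)) with the ℓ^2 sum of its Fourier coefficients: (1/(2π)) ∫_0^{2π} |f|^2 = Σ |c_n|^2.
Compute the left side: (1/(2π)) [∫_0^π 10^2 dx + ∫_π^{2π} (-8)^2 dx] = (1/(2π)) · (100π + 64π) = (100 + 64)/2 = 82.
So Σ_{n ∈ Z} |c_n|^2 = 82.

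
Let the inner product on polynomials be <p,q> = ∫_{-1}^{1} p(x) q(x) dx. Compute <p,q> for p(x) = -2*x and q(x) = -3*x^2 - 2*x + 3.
<p,q> = 8/3

Expand the product: p(x)·q(x) = 6*x^3 + 4*x^2 - 6*x.
∫_{-1}^{1} of each monomial x^k gives [2/(k+1) if k even, 0 if k odd]. Integrating term-by-term (or equivalently evaluating the antiderivative F(x) = 3*x^4/2 + 4*x^3/3 - 3*x^2 at the endpoints):
  F(1) − F(−1) = -1/6 − (-17/6) = 8/3.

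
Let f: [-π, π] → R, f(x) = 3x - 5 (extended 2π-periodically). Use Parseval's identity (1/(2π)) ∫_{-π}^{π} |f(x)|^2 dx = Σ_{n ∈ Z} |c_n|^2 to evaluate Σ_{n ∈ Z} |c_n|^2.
Σ |c_n|^2 = 3π^2 + 25

Expand and integrate term by term over [-π, π]:
  ∫ (3x)^2 dx = 9·(2π^3/3); ∫ 2·3·(-5)·x dx = 0 (odd integrand); ∫ (-5)^2 dx = 25·2π.
So (1/(2π)) ∫_{-π}^{π} (3x - 5)^2 dx = 9π^2/3 + 25 = 3π^2 + 25.
Parseval ⇒ Σ |c_n|^2 = 3π^2 + 25.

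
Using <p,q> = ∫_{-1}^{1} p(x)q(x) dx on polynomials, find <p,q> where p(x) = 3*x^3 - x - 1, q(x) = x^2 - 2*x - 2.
<p,q> = 34/15

Expand the product: p(x)·q(x) = 3*x^5 - 6*x^4 - 7*x^3 + x^2 + 4*x + 2.
∫_{-1}^{1} of each monomial x^k gives [2/(k+1) if k even, 0 if k odd]. Integrating term-by-term (or equivalently evaluating the antiderivative F(x) = x^6/2 - 6*x^5/5 - 7*x^4/4 + x^3/3 + 2*x^2 + 2*x at the endpoints):
  F(1) − F(−1) = 113/60 − (-23/60) = 34/15.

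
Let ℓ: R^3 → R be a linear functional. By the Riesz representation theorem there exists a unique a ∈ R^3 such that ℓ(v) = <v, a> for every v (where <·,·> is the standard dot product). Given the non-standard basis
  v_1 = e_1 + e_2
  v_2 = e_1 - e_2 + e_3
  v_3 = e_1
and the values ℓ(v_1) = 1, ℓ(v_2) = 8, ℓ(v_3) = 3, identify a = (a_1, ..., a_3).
a = (3, -2, 3)

Write a = (a_1, ..., a_3) in the standard basis. For each basis vector v_i, ℓ(v_i) = <v_i, a> is a linear equation in the a_j's. Collect the n equations into a matrix system V a = ℓ, where row i of V is v_i (expressed in the standard basis). Since V is invertible (lower-triangular with 1s on the diagonal, up to permutation), solve by back-substitution:
  V =
[[1, 1, 0],
 [1, -1, 1],
 [1, 0, 0]]
  V a = (1, 8, 3)
Solving gives a = (3, -2, 3).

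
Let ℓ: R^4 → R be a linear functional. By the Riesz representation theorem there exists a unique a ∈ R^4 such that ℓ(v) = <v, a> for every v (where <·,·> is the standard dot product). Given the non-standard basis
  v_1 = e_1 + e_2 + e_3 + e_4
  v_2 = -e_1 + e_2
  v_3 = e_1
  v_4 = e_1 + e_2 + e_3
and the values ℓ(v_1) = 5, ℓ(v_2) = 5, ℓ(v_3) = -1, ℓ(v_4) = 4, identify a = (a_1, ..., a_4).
a = (-1, 4, 1, 1)

Write a = (a_1, ..., a_4) in the standard basis. For each basis vector v_i, ℓ(v_i) = <v_i, a> is a linear equation in the a_j's. Collect the n equations into a matrix system V a = ℓ, where row i of V is v_i (expressed in the standard basis). Since V is invertible (lower-triangular with 1s on the diagonal, up to permutation), solve by back-substitution:
  V =
[[1, 1, 1, 1],
 [-1, 1, 0, 0],
 [1, 0, 0, 0],
 [1, 1, 1, 0]]
  V a = (5, 5, -1, 4)
Solving gives a = (-1, 4, 1, 1).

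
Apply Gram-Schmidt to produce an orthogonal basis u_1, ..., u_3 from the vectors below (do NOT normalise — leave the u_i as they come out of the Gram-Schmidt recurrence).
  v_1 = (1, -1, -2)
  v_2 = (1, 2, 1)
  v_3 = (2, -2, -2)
Orthogonal basis:
  u_1 = (1, -1, -2)
  u_2 = (3/2, 3/2, 0)
  u_3 = (2/3, -2/3, 2/3)

Apply the Gram-Schmidt recurrence
  u_1 = v_1
  u_i = v_i − Σ_{j<i} ((v_i · u_j) / (u_j · u_j)) · u_j.

Step by step this gives:
  u_1 = (1, -1, -2)
  u_2 = (3/2, 3/2, 0)
  u_3 = (2/3, -2/3, 2/3)

Orthogonality check:
  u_2 · u_1 = 0 (should be 0)
  u_3 · u_1 = 0 (should be 0)
  u_3 · u_2 = 0 (should be 0)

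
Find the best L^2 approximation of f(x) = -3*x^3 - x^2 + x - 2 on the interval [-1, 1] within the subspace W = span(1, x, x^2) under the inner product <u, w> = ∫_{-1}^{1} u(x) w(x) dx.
g(x) = -x^2 - 4*x/5 - 2

The best approximation g ∈ W is the orthogonal projection of f onto W. Writing g = a_0 + a_1 x + a_2 x^2, the coefficients solve the normal equations G · a = b where
  G_{ij} = <φ_i, φ_j> and b_i = <f, φ_i>, with φ_0 = 1, φ_1 = x, φ_2 = x^2.
G =
  [2, 0, 2/3]
  [0, 2/3, 0]
  [2/3, 0, 2/5],
b = (-14/3, -8/15, -26/15).
Solving gives a_0 = -2, a_1 = -4/5, a_2 = -1, so
  g(x) = -x^2 - 4*x/5 - 2.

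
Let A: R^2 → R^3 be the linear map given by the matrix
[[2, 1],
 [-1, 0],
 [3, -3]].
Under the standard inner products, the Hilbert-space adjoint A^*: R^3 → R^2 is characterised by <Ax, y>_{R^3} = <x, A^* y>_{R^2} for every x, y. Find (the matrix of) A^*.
A^* = A^T =
[[2, -1, 3],
 [1, 0, -3]]

For real matrices with standard dot products, the defining identity <Ax, y> = <x, A^* y> gives (Ax)^T y = x^T (A^*) y, i.e. x^T A^T y = x^T (A^*) y. Since this holds for all x, y, we must have A^* = A^T. Therefore
A^* =
[[2, -1, 3],
 [1, 0, -3]].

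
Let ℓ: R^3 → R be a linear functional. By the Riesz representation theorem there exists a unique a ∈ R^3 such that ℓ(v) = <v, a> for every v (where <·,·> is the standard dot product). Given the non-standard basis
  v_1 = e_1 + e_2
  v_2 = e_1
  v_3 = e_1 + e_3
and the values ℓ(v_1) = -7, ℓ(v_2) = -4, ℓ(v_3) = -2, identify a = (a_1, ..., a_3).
a = (-4, -3, 2)

Write a = (a_1, ..., a_3) in the standard basis. For each basis vector v_i, ℓ(v_i) = <v_i, a> is a linear equation in the a_j's. Collect the n equations into a matrix system V a = ℓ, where row i of V is v_i (expressed in the standard basis). Since V is invertible (lower-triangular with 1s on the diagonal, up to permutation), solve by back-substitution:
  V =
[[1, 1, 0],
 [1, 0, 0],
 [1, 0, 1]]
  V a = (-7, -4, -2)
Solving gives a = (-4, -3, 2).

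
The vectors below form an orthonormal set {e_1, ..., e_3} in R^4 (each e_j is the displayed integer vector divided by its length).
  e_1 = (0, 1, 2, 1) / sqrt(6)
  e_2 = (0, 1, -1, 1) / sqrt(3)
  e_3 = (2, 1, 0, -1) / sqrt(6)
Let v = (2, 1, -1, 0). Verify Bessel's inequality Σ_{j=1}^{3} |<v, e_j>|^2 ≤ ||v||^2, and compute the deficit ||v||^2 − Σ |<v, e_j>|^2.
Σ |<v, e_j>|^2 = 17/3; ||v||^2 = 6; deficit = 1/3

Write each e_j = u_j / sqrt(<u_j, u_j>) where u_j is the displayed integer vector. Then <v, e_j> = <v, u_j> / sqrt(<u_j, u_j>), so |<v, e_j>|^2 = <v, u_j>^2 / <u_j, u_j>.
Coefficients: <v, e_1> = -1/sqrt(6), <v, e_2> = 2/sqrt(3), <v, e_3> = 5/sqrt(6).
Square and sum: Σ |<v, e_j>|^2 = 17/3.
Compute ||v||^2 = v·v = 6.
Deficit = 6 − 17/3 = 1/3 ≥ 0, confirming Bessel's inequality. (The deficit equals ||v − Σ <v,e_j> e_j||^2, the squared distance from v to span{e_j}.)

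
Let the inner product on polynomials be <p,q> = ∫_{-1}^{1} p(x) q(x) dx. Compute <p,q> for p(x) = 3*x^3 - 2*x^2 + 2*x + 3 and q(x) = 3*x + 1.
<p,q> = 184/15

Expand the product: p(x)·q(x) = 9*x^4 - 3*x^3 + 4*x^2 + 11*x + 3.
∫_{-1}^{1} of each monomial x^k gives [2/(k+1) if k even, 0 if k odd]. Integrating term-by-term (or equivalently evaluating the antiderivative F(x) = 9*x^5/5 - 3*x^4/4 + 4*x^3/3 + 11*x^2/2 + 3*x at the endpoints):
  F(1) − F(−1) = 653/60 − (-83/60) = 184/15.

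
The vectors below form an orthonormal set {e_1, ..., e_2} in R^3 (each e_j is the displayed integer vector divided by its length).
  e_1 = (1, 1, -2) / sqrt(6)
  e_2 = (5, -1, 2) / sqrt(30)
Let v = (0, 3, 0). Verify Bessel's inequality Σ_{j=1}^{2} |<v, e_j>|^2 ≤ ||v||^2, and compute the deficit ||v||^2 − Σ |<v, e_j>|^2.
Σ |<v, e_j>|^2 = 9/5; ||v||^2 = 9; deficit = 36/5

Write each e_j = u_j / sqrt(<u_j, u_j>) where u_j is the displayed integer vector. Then <v, e_j> = <v, u_j> / sqrt(<u_j, u_j>), so |<v, e_j>|^2 = <v, u_j>^2 / <u_j, u_j>.
Coefficients: <v, e_1> = 3/sqrt(6), <v, e_2> = -3/sqrt(30).
Square and sum: Σ |<v, e_j>|^2 = 9/5.
Compute ||v||^2 = v·v = 9.
Deficit = 9 − 9/5 = 36/5 ≥ 0, confirming Bessel's inequality. (The deficit equals ||v − Σ <v,e_j> e_j||^2, the squared distance from v to span{e_j}.)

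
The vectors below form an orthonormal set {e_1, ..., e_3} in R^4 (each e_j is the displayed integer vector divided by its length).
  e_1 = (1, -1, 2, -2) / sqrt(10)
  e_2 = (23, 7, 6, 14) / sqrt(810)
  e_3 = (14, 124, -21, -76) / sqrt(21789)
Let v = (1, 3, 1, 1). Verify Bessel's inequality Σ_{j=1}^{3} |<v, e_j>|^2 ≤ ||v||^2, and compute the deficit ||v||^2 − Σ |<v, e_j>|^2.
Σ |<v, e_j>|^2 = 2499/269; ||v||^2 = 12; deficit = 729/269

Write each e_j = u_j / sqrt(<u_j, u_j>) where u_j is the displayed integer vector. Then <v, e_j> = <v, u_j> / sqrt(<u_j, u_j>), so |<v, e_j>|^2 = <v, u_j>^2 / <u_j, u_j>.
Coefficients: <v, e_1> = -2/sqrt(10), <v, e_2> = 64/sqrt(810), <v, e_3> = 289/sqrt(21789).
Square and sum: Σ |<v, e_j>|^2 = 2499/269.
Compute ||v||^2 = v·v = 12.
Deficit = 12 − 2499/269 = 729/269 ≥ 0, confirming Bessel's inequality. (The deficit equals ||v − Σ <v,e_j> e_j||^2, the squared distance from v to span{e_j}.)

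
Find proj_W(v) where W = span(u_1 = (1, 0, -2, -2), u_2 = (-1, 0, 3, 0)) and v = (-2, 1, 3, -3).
proj_W(v) = (-28/41, 0, 141/41, -114/41)

Set up U = [u_1 | ... | u_2] ∈ R^(4×2). The projector onto W = col(U) is P = U (U^T U)^(-1) U^T.
Compute U^T U =
  [9, -7]
  [-7, 10],
and U^T v = (-2, 11).
Solve U^T U · c = U^T v for the coefficients: c = (57/41, 85/41). The projection is proj_W(v) = U c.
Check: (v - proj_W(v)) · u_1 = 0  (should be 0).
Check: (v - proj_W(v)) · u_2 = 0  (should be 0).
Result: proj_W(v) = (-28/41, 0, 141/41, -114/41).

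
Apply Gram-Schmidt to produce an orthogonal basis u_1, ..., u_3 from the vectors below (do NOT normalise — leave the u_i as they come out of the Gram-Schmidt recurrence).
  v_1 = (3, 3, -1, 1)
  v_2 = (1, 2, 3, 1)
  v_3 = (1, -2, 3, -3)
Orthogonal basis:
  u_1 = (3, 3, -1, 1)
  u_2 = (-1/20, 19/20, 67/20, 13/20)
  u_3 = (596/251, -280/251, 228/251, -720/251)

Apply the Gram-Schmidt recurrence
  u_1 = v_1
  u_i = v_i − Σ_{j<i} ((v_i · u_j) / (u_j · u_j)) · u_j.

Step by step this gives:
  u_1 = (3, 3, -1, 1)
  u_2 = (-1/20, 19/20, 67/20, 13/20)
  u_3 = (596/251, -280/251, 228/251, -720/251)

Orthogonality check:
  u_2 · u_1 = 0 (should be 0)
  u_3 · u_1 = 0 (should be 0)
  u_3 · u_2 = 0 (should be 0)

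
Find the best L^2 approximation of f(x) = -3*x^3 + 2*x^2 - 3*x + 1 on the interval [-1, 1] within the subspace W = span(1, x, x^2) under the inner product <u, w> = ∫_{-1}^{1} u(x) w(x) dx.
g(x) = 2*x^2 - 24*x/5 + 1

The best approximation g ∈ W is the orthogonal projection of f onto W. Writing g = a_0 + a_1 x + a_2 x^2, the coefficients solve the normal equations G · a = b where
  G_{ij} = <φ_i, φ_j> and b_i = <f, φ_i>, with φ_0 = 1, φ_1 = x, φ_2 = x^2.
G =
  [2, 0, 2/3]
  [0, 2/3, 0]
  [2/3, 0, 2/5],
b = (10/3, -16/5, 22/15).
Solving gives a_0 = 1, a_1 = -24/5, a_2 = 2, so
  g(x) = 2*x^2 - 24*x/5 + 1.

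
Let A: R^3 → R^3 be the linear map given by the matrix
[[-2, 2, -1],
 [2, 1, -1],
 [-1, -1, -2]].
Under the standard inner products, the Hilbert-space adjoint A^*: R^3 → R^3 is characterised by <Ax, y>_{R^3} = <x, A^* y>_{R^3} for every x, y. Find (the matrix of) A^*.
A^* = A^T =
[[-2, 2, -1],
 [2, 1, -1],
 [-1, -1, -2]]

For real matrices with standard dot products, the defining identity <Ax, y> = <x, A^* y> gives (Ax)^T y = x^T (A^*) y, i.e. x^T A^T y = x^T (A^*) y. Since this holds for all x, y, we must have A^* = A^T. Therefore
A^* =
[[-2, 2, -1],
 [2, 1, -1],
 [-1, -1, -2]].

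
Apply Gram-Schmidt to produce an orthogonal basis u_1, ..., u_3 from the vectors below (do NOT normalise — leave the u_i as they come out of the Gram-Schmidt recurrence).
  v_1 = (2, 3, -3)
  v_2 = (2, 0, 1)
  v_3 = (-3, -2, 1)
Orthogonal basis:
  u_1 = (2, 3, -3)
  u_2 = (21/11, -3/22, 25/22)
  u_3 = (3/109, -8/109, -6/109)

Apply the Gram-Schmidt recurrence
  u_1 = v_1
  u_i = v_i − Σ_{j<i} ((v_i · u_j) / (u_j · u_j)) · u_j.

Step by step this gives:
  u_1 = (2, 3, -3)
  u_2 = (21/11, -3/22, 25/22)
  u_3 = (3/109, -8/109, -6/109)

Orthogonality check:
  u_2 · u_1 = 0 (should be 0)
  u_3 · u_1 = 0 (should be 0)
  u_3 · u_2 = 0 (should be 0)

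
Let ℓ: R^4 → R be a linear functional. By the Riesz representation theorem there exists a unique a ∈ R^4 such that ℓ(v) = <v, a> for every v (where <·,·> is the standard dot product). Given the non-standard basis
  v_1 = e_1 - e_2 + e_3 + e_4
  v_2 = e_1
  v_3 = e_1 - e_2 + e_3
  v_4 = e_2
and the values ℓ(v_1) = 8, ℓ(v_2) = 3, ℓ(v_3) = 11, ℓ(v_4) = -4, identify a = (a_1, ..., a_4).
a = (3, -4, 4, -3)

Write a = (a_1, ..., a_4) in the standard basis. For each basis vector v_i, ℓ(v_i) = <v_i, a> is a linear equation in the a_j's. Collect the n equations into a matrix system V a = ℓ, where row i of V is v_i (expressed in the standard basis). Since V is invertible (lower-triangular with 1s on the diagonal, up to permutation), solve by back-substitution:
  V =
[[1, -1, 1, 1],
 [1, 0, 0, 0],
 [1, -1, 1, 0],
 [0, 1, 0, 0]]
  V a = (8, 3, 11, -4)
Solving gives a = (3, -4, 4, -3).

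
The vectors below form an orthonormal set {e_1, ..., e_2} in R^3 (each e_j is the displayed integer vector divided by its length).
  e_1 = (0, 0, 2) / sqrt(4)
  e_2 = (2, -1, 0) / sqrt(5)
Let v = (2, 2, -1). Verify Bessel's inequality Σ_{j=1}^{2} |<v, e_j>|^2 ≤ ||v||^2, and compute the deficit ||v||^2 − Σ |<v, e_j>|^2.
Σ |<v, e_j>|^2 = 9/5; ||v||^2 = 9; deficit = 36/5

Write each e_j = u_j / sqrt(<u_j, u_j>) where u_j is the displayed integer vector. Then <v, e_j> = <v, u_j> / sqrt(<u_j, u_j>), so |<v, e_j>|^2 = <v, u_j>^2 / <u_j, u_j>.
Coefficients: <v, e_1> = -2/sqrt(4), <v, e_2> = 2/sqrt(5).
Square and sum: Σ |<v, e_j>|^2 = 9/5.
Compute ||v||^2 = v·v = 9.
Deficit = 9 − 9/5 = 36/5 ≥ 0, confirming Bessel's inequality. (The deficit equals ||v − Σ <v,e_j> e_j||^2, the squared distance from v to span{e_j}.)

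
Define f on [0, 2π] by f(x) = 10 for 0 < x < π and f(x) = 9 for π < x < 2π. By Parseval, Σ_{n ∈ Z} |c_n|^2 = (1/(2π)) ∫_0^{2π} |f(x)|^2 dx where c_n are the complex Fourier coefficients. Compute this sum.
Σ |c_n|^2 = 181/2

Parseval equates the L^2 energy of f (normalised by 1/(2π)) with the ℓ^2 sum of its Fourier coefficients: (1/(2π)) ∫_0^{2π} |f|^2 = Σ |c_n|^2.
Compute the left side: (1/(2π)) [∫_0^π 10^2 dx + ∫_π^{2π} 9^2 dx] = (1/(2π)) · (100π + 81π) = (100 + 81)/2 = 181/2.
So Σ_{n ∈ Z} |c_n|^2 = 181/2.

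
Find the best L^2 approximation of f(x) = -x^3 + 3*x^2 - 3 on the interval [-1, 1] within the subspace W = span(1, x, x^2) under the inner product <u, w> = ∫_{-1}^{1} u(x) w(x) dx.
g(x) = 3*x^2 - 3*x/5 - 3

The best approximation g ∈ W is the orthogonal projection of f onto W. Writing g = a_0 + a_1 x + a_2 x^2, the coefficients solve the normal equations G · a = b where
  G_{ij} = <φ_i, φ_j> and b_i = <f, φ_i>, with φ_0 = 1, φ_1 = x, φ_2 = x^2.
G =
  [2, 0, 2/3]
  [0, 2/3, 0]
  [2/3, 0, 2/5],
b = (-4, -2/5, -4/5).
Solving gives a_0 = -3, a_1 = -3/5, a_2 = 3, so
  g(x) = 3*x^2 - 3*x/5 - 3.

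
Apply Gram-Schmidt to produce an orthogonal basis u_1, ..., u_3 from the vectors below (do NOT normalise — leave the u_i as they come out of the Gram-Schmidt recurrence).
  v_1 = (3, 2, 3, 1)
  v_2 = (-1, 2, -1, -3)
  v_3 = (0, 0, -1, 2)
Orthogonal basis:
  u_1 = (3, 2, 3, 1)
  u_2 = (-8/23, 56/23, -8/23, -64/23)
  u_3 = (0, 1, -1, 1)

Apply the Gram-Schmidt recurrence
  u_1 = v_1
  u_i = v_i − Σ_{j<i} ((v_i · u_j) / (u_j · u_j)) · u_j.

Step by step this gives:
  u_1 = (3, 2, 3, 1)
  u_2 = (-8/23, 56/23, -8/23, -64/23)
  u_3 = (0, 1, -1, 1)

Orthogonality check:
  u_2 · u_1 = 0 (should be 0)
  u_3 · u_1 = 0 (should be 0)
  u_3 · u_2 = 0 (should be 0)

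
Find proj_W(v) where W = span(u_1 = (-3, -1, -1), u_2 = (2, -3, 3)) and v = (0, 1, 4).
proj_W(v) = (153/103, -151/206, 263/206)

Set up U = [u_1 | ... | u_2] ∈ R^(3×2). The projector onto W = col(U) is P = U (U^T U)^(-1) U^T.
Compute U^T U =
  [11, -6]
  [-6, 22],
and U^T v = (-5, 9).
Solve U^T U · c = U^T v for the coefficients: c = (-28/103, 69/206). The projection is proj_W(v) = U c.
Check: (v - proj_W(v)) · u_1 = 0  (should be 0).
Check: (v - proj_W(v)) · u_2 = 0  (should be 0).
Result: proj_W(v) = (153/103, -151/206, 263/206).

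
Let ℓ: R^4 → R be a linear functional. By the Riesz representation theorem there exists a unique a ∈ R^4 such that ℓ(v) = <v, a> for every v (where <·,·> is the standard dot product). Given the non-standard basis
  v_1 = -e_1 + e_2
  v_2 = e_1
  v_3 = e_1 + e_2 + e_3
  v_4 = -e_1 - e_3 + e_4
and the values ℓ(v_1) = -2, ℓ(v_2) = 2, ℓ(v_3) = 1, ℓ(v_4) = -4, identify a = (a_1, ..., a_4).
a = (2, 0, -1, -3)

Write a = (a_1, ..., a_4) in the standard basis. For each basis vector v_i, ℓ(v_i) = <v_i, a> is a linear equation in the a_j's. Collect the n equations into a matrix system V a = ℓ, where row i of V is v_i (expressed in the standard basis). Since V is invertible (lower-triangular with 1s on the diagonal, up to permutation), solve by back-substitution:
  V =
[[-1, 1, 0, 0],
 [1, 0, 0, 0],
 [1, 1, 1, 0],
 [-1, 0, -1, 1]]
  V a = (-2, 2, 1, -4)
Solving gives a = (2, 0, -1, -3).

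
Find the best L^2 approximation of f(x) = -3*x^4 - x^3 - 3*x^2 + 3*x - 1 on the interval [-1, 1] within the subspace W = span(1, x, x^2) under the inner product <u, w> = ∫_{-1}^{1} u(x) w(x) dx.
g(x) = -39*x^2/7 + 12*x/5 - 26/35

The best approximation g ∈ W is the orthogonal projection of f onto W. Writing g = a_0 + a_1 x + a_2 x^2, the coefficients solve the normal equations G · a = b where
  G_{ij} = <φ_i, φ_j> and b_i = <f, φ_i>, with φ_0 = 1, φ_1 = x, φ_2 = x^2.
G =
  [2, 0, 2/3]
  [0, 2/3, 0]
  [2/3, 0, 2/5],
b = (-26/5, 8/5, -286/105).
Solving gives a_0 = -26/35, a_1 = 12/5, a_2 = -39/7, so
  g(x) = -39*x^2/7 + 12*x/5 - 26/35.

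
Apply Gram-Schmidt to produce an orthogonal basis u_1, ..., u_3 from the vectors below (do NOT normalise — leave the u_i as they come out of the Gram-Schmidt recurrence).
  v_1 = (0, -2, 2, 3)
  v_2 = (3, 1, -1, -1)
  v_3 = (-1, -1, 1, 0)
Orthogonal basis:
  u_1 = (0, -2, 2, 3)
  u_2 = (3, 3/17, -3/17, 4/17)
  u_3 = (16/155, -72/155, 72/155, -96/155)

Apply the Gram-Schmidt recurrence
  u_1 = v_1
  u_i = v_i − Σ_{j<i} ((v_i · u_j) / (u_j · u_j)) · u_j.

Step by step this gives:
  u_1 = (0, -2, 2, 3)
  u_2 = (3, 3/17, -3/17, 4/17)
  u_3 = (16/155, -72/155, 72/155, -96/155)

Orthogonality check:
  u_2 · u_1 = 0 (should be 0)
  u_3 · u_1 = 0 (should be 0)
  u_3 · u_2 = 0 (should be 0)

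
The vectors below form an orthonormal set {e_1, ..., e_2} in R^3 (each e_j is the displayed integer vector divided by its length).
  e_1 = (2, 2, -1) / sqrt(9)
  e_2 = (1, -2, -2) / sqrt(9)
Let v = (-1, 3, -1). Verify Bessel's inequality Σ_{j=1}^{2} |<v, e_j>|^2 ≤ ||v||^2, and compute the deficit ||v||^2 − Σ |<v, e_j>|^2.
Σ |<v, e_j>|^2 = 50/9; ||v||^2 = 11; deficit = 49/9

Write each e_j = u_j / sqrt(<u_j, u_j>) where u_j is the displayed integer vector. Then <v, e_j> = <v, u_j> / sqrt(<u_j, u_j>), so |<v, e_j>|^2 = <v, u_j>^2 / <u_j, u_j>.
Coefficients: <v, e_1> = 5/sqrt(9), <v, e_2> = -5/sqrt(9).
Square and sum: Σ |<v, e_j>|^2 = 50/9.
Compute ||v||^2 = v·v = 11.
Deficit = 11 − 50/9 = 49/9 ≥ 0, confirming Bessel's inequality. (The deficit equals ||v − Σ <v,e_j> e_j||^2, the squared distance from v to span{e_j}.)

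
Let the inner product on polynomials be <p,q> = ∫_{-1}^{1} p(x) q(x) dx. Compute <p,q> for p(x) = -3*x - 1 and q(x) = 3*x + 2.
<p,q> = -10

Expand the product: p(x)·q(x) = -9*x^2 - 9*x - 2.
∫_{-1}^{1} of each monomial x^k gives [2/(k+1) if k even, 0 if k odd]. Integrating term-by-term (or equivalently evaluating the antiderivative F(x) = -3*x^3 - 9*x^2/2 - 2*x at the endpoints):
  F(1) − F(−1) = -19/2 − (1/2) = -10.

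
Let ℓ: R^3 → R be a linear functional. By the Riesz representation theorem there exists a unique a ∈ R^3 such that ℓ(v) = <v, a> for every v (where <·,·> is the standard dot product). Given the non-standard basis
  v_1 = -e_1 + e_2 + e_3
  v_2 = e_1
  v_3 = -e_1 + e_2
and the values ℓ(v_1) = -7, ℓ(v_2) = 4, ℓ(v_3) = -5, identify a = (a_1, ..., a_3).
a = (4, -1, -2)

Write a = (a_1, ..., a_3) in the standard basis. For each basis vector v_i, ℓ(v_i) = <v_i, a> is a linear equation in the a_j's. Collect the n equations into a matrix system V a = ℓ, where row i of V is v_i (expressed in the standard basis). Since V is invertible (lower-triangular with 1s on the diagonal, up to permutation), solve by back-substitution:
  V =
[[-1, 1, 1],
 [1, 0, 0],
 [-1, 1, 0]]
  V a = (-7, 4, -5)
Solving gives a = (4, -1, -2).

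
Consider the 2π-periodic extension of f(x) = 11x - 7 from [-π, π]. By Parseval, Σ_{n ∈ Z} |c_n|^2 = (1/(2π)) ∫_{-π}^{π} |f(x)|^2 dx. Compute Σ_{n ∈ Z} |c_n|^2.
Σ |c_n|^2 = 121π^2/3 + 49

Expand and integrate term by term over [-π, π]:
  ∫ (11x)^2 dx = 121·(2π^3/3); ∫ 2·11·(-7)·x dx = 0 (odd integrand); ∫ (-7)^2 dx = 49·2π.
So (1/(2π)) ∫_{-π}^{π} (11x - 7)^2 dx = 121π^2/3 + 49 = 121π^2/3 + 49.
Parseval ⇒ Σ |c_n|^2 = 121π^2/3 + 49.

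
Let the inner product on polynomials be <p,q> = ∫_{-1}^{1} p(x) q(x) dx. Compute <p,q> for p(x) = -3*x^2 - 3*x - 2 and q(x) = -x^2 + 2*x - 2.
<p,q> = 158/15

Expand the product: p(x)·q(x) = 3*x^4 - 3*x^3 + 2*x^2 + 2*x + 4.
∫_{-1}^{1} of each monomial x^k gives [2/(k+1) if k even, 0 if k odd]. Integrating term-by-term (or equivalently evaluating the antiderivative F(x) = 3*x^5/5 - 3*x^4/4 + 2*x^3/3 + x^2 + 4*x at the endpoints):
  F(1) − F(−1) = 331/60 − (-301/60) = 158/15.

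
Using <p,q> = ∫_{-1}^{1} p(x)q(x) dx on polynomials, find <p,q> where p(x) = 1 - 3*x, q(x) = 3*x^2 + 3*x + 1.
<p,q> = -2

Expand the product: p(x)·q(x) = -9*x^3 - 6*x^2 + 1.
∫_{-1}^{1} of each monomial x^k gives [2/(k+1) if k even, 0 if k odd]. Integrating term-by-term (or equivalently evaluating the antiderivative F(x) = -9*x^4/4 - 2*x^3 + x at the endpoints):
  F(1) − F(−1) = -13/4 − (-5/4) = -2.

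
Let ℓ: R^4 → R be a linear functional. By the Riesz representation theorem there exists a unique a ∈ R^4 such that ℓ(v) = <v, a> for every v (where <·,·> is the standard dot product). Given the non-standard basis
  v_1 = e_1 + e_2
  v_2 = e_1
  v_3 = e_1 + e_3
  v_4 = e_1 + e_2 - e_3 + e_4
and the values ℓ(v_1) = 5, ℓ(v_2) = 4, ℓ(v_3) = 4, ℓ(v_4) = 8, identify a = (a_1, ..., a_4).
a = (4, 1, 0, 3)

Write a = (a_1, ..., a_4) in the standard basis. For each basis vector v_i, ℓ(v_i) = <v_i, a> is a linear equation in the a_j's. Collect the n equations into a matrix system V a = ℓ, where row i of V is v_i (expressed in the standard basis). Since V is invertible (lower-triangular with 1s on the diagonal, up to permutation), solve by back-substitution:
  V =
[[1, 1, 0, 0],
 [1, 0, 0, 0],
 [1, 0, 1, 0],
 [1, 1, -1, 1]]
  V a = (5, 4, 4, 8)
Solving gives a = (4, 1, 0, 3).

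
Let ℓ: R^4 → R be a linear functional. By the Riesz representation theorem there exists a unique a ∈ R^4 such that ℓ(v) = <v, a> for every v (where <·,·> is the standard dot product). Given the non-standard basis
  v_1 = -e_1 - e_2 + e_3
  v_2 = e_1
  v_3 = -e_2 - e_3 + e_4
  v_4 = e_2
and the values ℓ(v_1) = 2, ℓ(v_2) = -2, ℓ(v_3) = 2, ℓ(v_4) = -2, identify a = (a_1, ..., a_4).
a = (-2, -2, -2, -2)

Write a = (a_1, ..., a_4) in the standard basis. For each basis vector v_i, ℓ(v_i) = <v_i, a> is a linear equation in the a_j's. Collect the n equations into a matrix system V a = ℓ, where row i of V is v_i (expressed in the standard basis). Since V is invertible (lower-triangular with 1s on the diagonal, up to permutation), solve by back-substitution:
  V =
[[-1, -1, 1, 0],
 [1, 0, 0, 0],
 [0, -1, -1, 1],
 [0, 1, 0, 0]]
  V a = (2, -2, 2, -2)
Solving gives a = (-2, -2, -2, -2).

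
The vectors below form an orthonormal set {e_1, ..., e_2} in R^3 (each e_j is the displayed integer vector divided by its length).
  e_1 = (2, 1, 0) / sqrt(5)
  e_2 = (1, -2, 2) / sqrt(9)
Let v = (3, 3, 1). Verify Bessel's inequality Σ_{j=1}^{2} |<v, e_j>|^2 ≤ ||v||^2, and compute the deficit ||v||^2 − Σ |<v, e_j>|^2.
Σ |<v, e_j>|^2 = 734/45; ||v||^2 = 19; deficit = 121/45

Write each e_j = u_j / sqrt(<u_j, u_j>) where u_j is the displayed integer vector. Then <v, e_j> = <v, u_j> / sqrt(<u_j, u_j>), so |<v, e_j>|^2 = <v, u_j>^2 / <u_j, u_j>.
Coefficients: <v, e_1> = 9/sqrt(5), <v, e_2> = -1/sqrt(9).
Square and sum: Σ |<v, e_j>|^2 = 734/45.
Compute ||v||^2 = v·v = 19.
Deficit = 19 − 734/45 = 121/45 ≥ 0, confirming Bessel's inequality. (The deficit equals ||v − Σ <v,e_j> e_j||^2, the squared distance from v to span{e_j}.)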